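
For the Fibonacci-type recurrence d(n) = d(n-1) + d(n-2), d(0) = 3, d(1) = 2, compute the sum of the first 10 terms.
Computing the sequence terms: 3, 2, 5, 7, 12, 19, 31, 50, 81, 131
Adding these values together:

341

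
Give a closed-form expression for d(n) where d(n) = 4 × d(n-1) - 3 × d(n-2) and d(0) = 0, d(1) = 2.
Recurrence: d(n) = 4 × d(n-1) - 3 × d(n-2), initial: d(0) = 0, d(1) = 2.
Characteristic equation: r² - 4r + 3 = 0, which factors as (r - 3)(r - 1) = 0, so r = 3, 1. General solution d(n) = A·3ⁿ + B·1ⁿ. From d(0) = 0: A + B = 0. From d(1) = 2: 3A + 1B = 2. Solving gives A = 1, B = -1.

d(n) = 3ⁿ - 1ⁿ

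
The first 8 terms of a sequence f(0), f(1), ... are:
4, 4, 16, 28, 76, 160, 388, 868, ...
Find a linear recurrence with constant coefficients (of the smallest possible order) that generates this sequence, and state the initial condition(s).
Look for the lowest-order linear relation among consecutive terms.
Observation: f(n) - 1·f(n-1) - (3)·f(n-2) = 0 holds for the shown terms, and no order-1 relation f(n) = α·f(n-1) + β fits.
Check at n=3: 1·16 + (3)·4 = 28. ✓

f(n) = f(n-1) + 3f(n-2), f(0) = 4, f(1) = 4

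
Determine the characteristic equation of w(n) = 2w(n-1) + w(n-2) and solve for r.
Substitute w(n) = rⁿ and divide through by rⁿ⁻²: r² - 2r - 1 = 0
Discriminant: 2² + 4·1 = 8, not a perfect square, so by the quadratic formula r = (2 ± √8)/2.
General solution: w(n) = A·r₁ⁿ + B·r₂ⁿ where r₁,r₂ = (2 ± √8)/2

Characteristic: r² - 2r - 1 = 0, Roots: r = (2 ± √8)/2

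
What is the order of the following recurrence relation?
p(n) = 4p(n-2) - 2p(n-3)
The order is the largest lag k for which p(n-k) appears. Here the deepest term is p(n-3), so the order is 3.

Order 3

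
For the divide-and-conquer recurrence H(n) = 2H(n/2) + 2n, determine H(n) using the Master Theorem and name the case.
Master Theorem template: H(n) = a·H(n/b) + f(n).
Here: a=2, b=2, f(n)=2n
Compute log_b(a) = log_2(2) = 1.
f(n) = 2n = Θ(n). Case 2: H(n) = Θ(n log n).

Case 2: H(n) = Θ(n log n)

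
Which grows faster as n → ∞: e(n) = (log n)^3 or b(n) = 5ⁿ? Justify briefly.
Comparing growth rates:
Growth-rate hierarchy: log n ≺ any polynomial ≺ any exponential cⁿ (c>1) ≺ n! ≺ nⁿ.
exponential base 5 dominates polylogarithmic (log n)^3 asymptotically.

b(n) grows faster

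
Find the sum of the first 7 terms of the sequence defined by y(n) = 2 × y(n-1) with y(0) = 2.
Computing the sequence terms: 2, 4, 8, 16, 32, 64, 128
Adding these values together:

254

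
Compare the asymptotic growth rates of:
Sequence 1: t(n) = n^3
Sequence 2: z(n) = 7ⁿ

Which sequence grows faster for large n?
Comparing growth rates:
Growth-rate hierarchy: log n ≺ any polynomial ≺ any exponential cⁿ (c>1) ≺ n! ≺ nⁿ.
exponential base 7 dominates polynomial degree 3 asymptotically.

z(n) grows faster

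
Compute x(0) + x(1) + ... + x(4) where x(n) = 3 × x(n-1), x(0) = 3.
Computing the sequence terms: 3, 9, 27, 81, 243
Adding these values together:

363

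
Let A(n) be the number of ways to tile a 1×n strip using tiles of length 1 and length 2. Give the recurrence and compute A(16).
Condition on the last tile: it has length 1 (leaving a 1×(n-1) strip) or length 2 (leaving a 1×(n-2) strip), so A(n) = A(n-1) + A(n-2) (order-2 linear recurrence).
For 0 ≤ i < 2 only unit tiles fit, so A(i) = 1.
Iterating the recurrence: A(2) = 2, A(3) = 3, A(4) = 5, A(5) = 8, A(6) = 13, A(7) = 21, A(8) = 34, A(9) = 55, A(10) = 89, A(11) = 144, A(12) = 233, A(13) = 377, A(14) = 610, A(15) = 987, A(16) = 1597.

A(n) = A(n-1) + A(n-2), with A(i) = 1 for 0 ≤ i < 2; A(16) = 1597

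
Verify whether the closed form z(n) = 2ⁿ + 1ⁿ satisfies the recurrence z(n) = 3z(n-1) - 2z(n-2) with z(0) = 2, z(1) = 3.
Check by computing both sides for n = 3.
From the recurrence with z(0) = 2, z(1) = 3:
  z(0) = 2, z(1) = 3, z(2) = 5, z(3) = 9
  so the recurrence gives z(3) = 9.
From the proposed closed form z(n) = 2ⁿ + 1ⁿ:
  z(3) = 9.
Both sides give 9 at n = 3, and the initial condition(s) match, so the closed form is consistent.

Yes, the closed form is correct.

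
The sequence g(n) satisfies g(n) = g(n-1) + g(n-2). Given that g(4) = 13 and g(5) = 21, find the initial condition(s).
Work backwards using g(k) = g(k+2) - g(k+1):
g(3) = g(5) - g(4) = 21 - 13 = 8
g(2) = g(4) - g(3) = 13 - 8 = 5
g(1) = g(3) - g(2) = 8 - 5 = 3
g(0) = g(2) - g(1) = 5 - 3 = 2

g(0) = 2, g(1) = 3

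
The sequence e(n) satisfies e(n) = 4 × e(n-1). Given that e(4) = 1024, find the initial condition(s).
In general e(n) = 4ⁿ · e(0). At n = 4: e(0) = e(4) / 4^4 = 1024 / 256 = 4.

e(0) = 4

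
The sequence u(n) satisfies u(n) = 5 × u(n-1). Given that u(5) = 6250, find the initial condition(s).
In general u(n) = 5ⁿ · u(0). At n = 5: u(0) = u(5) / 5^5 = 6250 / 3125 = 2.

u(0) = 2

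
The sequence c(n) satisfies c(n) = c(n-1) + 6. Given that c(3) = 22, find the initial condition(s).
c(3) = c(0) + 3·6, so c(0) = 22 - 18 = 4.

c(0) = 4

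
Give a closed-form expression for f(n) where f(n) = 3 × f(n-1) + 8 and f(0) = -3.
Recurrence: f(n) = 3 × f(n-1) + 8, initial: f(0) = -3.
Try f(n) = A·3ⁿ + C. Substituting: A·3ⁿ + C = 3(A·3ⁿ⁻¹ + C) + 8 = A·3ⁿ + 3C + 8, so C = 3C + 8, giving C = -4. Then f(0) = A - 4 = -3 gives A = 1.

f(n) = 3ⁿ - 4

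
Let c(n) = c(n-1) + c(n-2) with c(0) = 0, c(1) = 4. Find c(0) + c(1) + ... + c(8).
Computing the sequence terms: 0, 4, 4, 8, 12, 20, 32, 52, 84
Adding these values together:

216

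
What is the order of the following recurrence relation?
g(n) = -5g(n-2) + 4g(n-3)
The order is the largest lag k for which g(n-k) appears. Here the deepest term is g(n-3), so the order is 3.

Order 3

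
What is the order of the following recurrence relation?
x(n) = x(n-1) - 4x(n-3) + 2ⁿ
The order is the largest lag k for which x(n-k) appears. Here the deepest term is x(n-3) (the 2ⁿ term is non-homogeneous and does not affect the order), so the order is 3.

Order 3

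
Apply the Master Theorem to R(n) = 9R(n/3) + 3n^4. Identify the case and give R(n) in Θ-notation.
Master Theorem template: R(n) = a·R(n/b) + f(n).
Here: a=9, b=3, f(n)=3n^4
Compute log_b(a) = log_3(9) = 2.
f(n) = 3n^4 = Ω(n^(2+ε)) with ε = 2, and the regularity condition holds (a·f(n/b) = (a/b^4)·f(n) with a/b^4 = 3^-2 < 1). Case 3: R(n) = Θ(f(n)) = Θ(n^4).

Case 3: R(n) = Θ(n^4)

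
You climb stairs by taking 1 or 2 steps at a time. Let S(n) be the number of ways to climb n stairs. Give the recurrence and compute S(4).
Condition on the size of the last step (1 to 2): before it there were n-1, …, n-2 stairs climbed, and these cases are disjoint, so S(n) = S(n-1) + S(n-2) (Fibonacci-type sequence).
Initial conditions by direct count (compositions of i into parts ≤ 2): S(1) = 1; S(2) = 2.
Iterating the recurrence: S(3) = 3, S(4) = 5.

S(n) = S(n-1) + S(n-2), S(1) = 1, S(2) = 2; S(4) = 5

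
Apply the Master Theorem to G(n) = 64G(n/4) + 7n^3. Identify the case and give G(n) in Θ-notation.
Master Theorem template: G(n) = a·G(n/b) + f(n).
Here: a=64, b=4, f(n)=7n^3
Compute log_b(a) = log_4(64) = 3.
f(n) = 7n^3 = Θ(n^3). Case 2: G(n) = Θ(n^3 log n).

Case 2: G(n) = Θ(n^3 log n)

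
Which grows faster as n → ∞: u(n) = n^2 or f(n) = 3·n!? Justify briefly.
Comparing growth rates:
Growth-rate hierarchy: log n ≺ any polynomial ≺ any exponential cⁿ (c>1) ≺ n! ≺ nⁿ.
factorial dominates polynomial degree 2 asymptotically.

f(n) grows faster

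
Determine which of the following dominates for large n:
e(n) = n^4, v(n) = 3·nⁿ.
Comparing growth rates:
Growth-rate hierarchy: log n ≺ any polynomial ≺ any exponential cⁿ (c>1) ≺ n! ≺ nⁿ.
super-exponential nⁿ dominates polynomial degree 4 asymptotically.

v(n) grows faster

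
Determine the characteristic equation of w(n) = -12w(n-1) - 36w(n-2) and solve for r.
Substitute w(n) = rⁿ and divide through by rⁿ⁻²: r² + 12r + 36 = 0
Factor: (r + 6)² = 0, so r = -6 (double root).
General solution: w(n) = (A + Bn)·(-6)ⁿ

Characteristic: r² + 12r + 36 = 0, Roots: r = -6 (double root)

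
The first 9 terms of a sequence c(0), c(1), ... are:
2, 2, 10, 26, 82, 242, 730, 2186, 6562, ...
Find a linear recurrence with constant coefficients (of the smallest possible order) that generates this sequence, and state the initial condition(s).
Look for the lowest-order linear relation among consecutive terms.
Observation: c(n) - 2·c(n-1) - (3)·c(n-2) = 0 holds for the shown terms, and no order-1 relation c(n) = α·c(n-1) + β fits.
Check at n=3: 2·10 + (3)·2 = 26. ✓

c(n) = 2c(n-1) + 3c(n-2), c(0) = 2, c(1) = 2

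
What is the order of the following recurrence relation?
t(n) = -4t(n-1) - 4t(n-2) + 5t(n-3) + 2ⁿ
The order is the largest lag k for which t(n-k) appears. Here the deepest term is t(n-3) (the 2ⁿ term is non-homogeneous and does not affect the order), so the order is 3.

Order 3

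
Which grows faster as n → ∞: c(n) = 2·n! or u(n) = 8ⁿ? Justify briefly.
Comparing growth rates:
Growth-rate hierarchy: log n ≺ any polynomial ≺ any exponential cⁿ (c>1) ≺ n! ≺ nⁿ.
factorial dominates exponential base 8 asymptotically.

c(n) grows faster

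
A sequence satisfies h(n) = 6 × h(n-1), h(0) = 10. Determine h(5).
Computing step by step:
h(0) = 10
h(1) = 6 × 10 = 60
h(2) = 6 × 60 = 360
h(3) = 6 × 360 = 2160
h(4) = 6 × 2160 = 12960
h(5) = 6 × 12960 = 77760

77760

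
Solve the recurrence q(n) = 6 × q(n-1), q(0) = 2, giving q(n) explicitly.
Recurrence: q(n) = 6 × q(n-1), initial: q(0) = 2.
Each term is 6 times the previous, so this is geometric with ratio 6. After n steps: q(n) = q(0)·6ⁿ = 2·6ⁿ.

q(n) = 2·6ⁿ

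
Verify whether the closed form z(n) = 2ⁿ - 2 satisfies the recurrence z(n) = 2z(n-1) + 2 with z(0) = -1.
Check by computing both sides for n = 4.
From the recurrence with z(0) = -1:
  z(0) = -1, z(1) = 0, z(2) = 2, z(3) = 6, z(4) = 14
  so the recurrence gives z(4) = 14.
From the proposed closed form z(n) = 2ⁿ - 2:
  z(4) = 14.
Both sides give 14 at n = 4, and the initial condition(s) match, so the closed form is consistent.

Yes, the closed form is correct.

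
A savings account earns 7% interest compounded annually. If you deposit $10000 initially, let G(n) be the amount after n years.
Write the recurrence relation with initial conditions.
Each year the balance grows by 7%, i.e. is multiplied by 1 + 7/100 = 1.07, so G(n) = 1.07 × G(n-1). The initial deposit gives G(0) = 10000.
Unrolling gives the closed form G(n) = 10000 × (1.07)ⁿ.

G(n) = 1.07 × G(n-1), G(0) = 10000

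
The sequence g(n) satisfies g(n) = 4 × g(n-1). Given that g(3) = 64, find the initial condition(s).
In general g(n) = 4ⁿ · g(0). At n = 3: g(0) = g(3) / 4^3 = 64 / 64 = 1.

g(0) = 1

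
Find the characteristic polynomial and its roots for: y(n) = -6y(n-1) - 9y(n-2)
Substitute y(n) = rⁿ and divide through by rⁿ⁻²: r² + 6r + 9 = 0
Factor: (r + 3)² = 0, so r = -3 (double root).
General solution: y(n) = (A + Bn)·(-3)ⁿ

Characteristic: r² + 6r + 9 = 0, Roots: r = -3 (double root)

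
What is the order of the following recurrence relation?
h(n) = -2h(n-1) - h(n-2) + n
The order is the largest lag k for which h(n-k) appears. Here the deepest term is h(n-2) (the n term is non-homogeneous and does not affect the order), so the order is 2.

Order 2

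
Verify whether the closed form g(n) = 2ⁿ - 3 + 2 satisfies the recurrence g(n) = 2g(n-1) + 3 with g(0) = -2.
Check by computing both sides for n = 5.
From the recurrence with g(0) = -2:
  g(0) = -2, g(1) = -1, g(2) = 1, g(3) = 5, g(4) = 13, g(5) = 29
  so the recurrence gives g(5) = 29.
From the proposed closed form g(n) = 2ⁿ - 3 + 2:
  g(5) = 31.
The recurrence gives 29 but the closed form gives 31, so the closed form does not satisfy the recurrence.

No, the closed form is incorrect.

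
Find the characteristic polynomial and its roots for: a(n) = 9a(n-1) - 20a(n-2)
Substitute a(n) = rⁿ and divide through by rⁿ⁻²: r² - 9r + 20 = 0
Factor: (r - 4)(r - 5) = 0, so r = 4, 5.
General solution: a(n) = A·4ⁿ + B·5ⁿ

Characteristic: r² - 9r + 20 = 0, Roots: r = 4, 5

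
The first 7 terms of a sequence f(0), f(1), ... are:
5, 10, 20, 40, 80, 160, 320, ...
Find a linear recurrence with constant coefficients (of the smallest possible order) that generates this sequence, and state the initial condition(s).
Look for the lowest-order linear relation among consecutive terms.
Observation: each term is 2× the previous.
Check at n=2: 2·10 = 20. ✓

f(n) = 2 × f(n-1), f(0) = 5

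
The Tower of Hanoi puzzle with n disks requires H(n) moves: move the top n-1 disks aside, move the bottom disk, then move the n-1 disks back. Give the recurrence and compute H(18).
Moving n disks = move the top n-1 disks aside (H(n-1) moves) + move the largest disk (1 move) + move the n-1 disks back on top (H(n-1) moves), so H(n) = 2H(n-1) + 1, with H(1) = 1 (a single disk takes one move).
First terms: 1, 3, 7, 15, 31, 63, … — each is one less than a power of 2. Indeed H(n) + 1 = 2(H(n-1) + 1) with H(1) + 1 = 2, so H(n) + 1 = 2ⁿ and H(n) = 2ⁿ - 1.
Hence H(18) = 2^18 - 1 = 262144 - 1 = 262143.

H(n) = 2H(n-1) + 1, H(1) = 1; H(18) = 262143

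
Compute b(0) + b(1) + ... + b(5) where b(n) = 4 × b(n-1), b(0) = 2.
Computing the sequence terms: 2, 8, 32, 128, 512, 2048
Adding these values together:

2730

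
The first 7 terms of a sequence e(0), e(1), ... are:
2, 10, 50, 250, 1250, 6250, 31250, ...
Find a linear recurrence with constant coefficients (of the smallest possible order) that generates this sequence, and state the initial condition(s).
Look for the lowest-order linear relation among consecutive terms.
Observation: each term is 5× the previous.
Check at n=2: 5·10 = 50. ✓

e(n) = 5 × e(n-1), e(0) = 2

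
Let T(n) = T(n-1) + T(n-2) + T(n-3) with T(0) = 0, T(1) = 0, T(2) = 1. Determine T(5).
Computing the sequence terms:
0, 0, 1, 1, 2, 4

4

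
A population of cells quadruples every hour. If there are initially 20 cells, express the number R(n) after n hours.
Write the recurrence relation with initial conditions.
Each hour multiplies the count by 4, so the count after n hours depends only on the count after n-1 hours: R(n) = 4 × R(n-1). The starting count gives R(0) = 20.
Unrolling n times gives the closed form R(n) = 20 × 4ⁿ.

R(n) = 4 × R(n-1), R(0) = 20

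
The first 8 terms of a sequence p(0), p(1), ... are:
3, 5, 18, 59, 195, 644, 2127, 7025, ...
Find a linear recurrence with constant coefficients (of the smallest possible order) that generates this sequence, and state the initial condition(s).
Look for the lowest-order linear relation among consecutive terms.
Observation: p(n) - 3·p(n-1) - (1)·p(n-2) = 0 holds for the shown terms, and no order-1 relation p(n) = α·p(n-1) + β fits.
Check at n=3: 3·18 + (1)·5 = 59. ✓

p(n) = 3p(n-1) + p(n-2), p(0) = 3, p(1) = 5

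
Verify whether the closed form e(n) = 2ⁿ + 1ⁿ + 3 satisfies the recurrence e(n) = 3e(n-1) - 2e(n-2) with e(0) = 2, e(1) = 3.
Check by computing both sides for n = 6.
From the recurrence with e(0) = 2, e(1) = 3:
  e(0) = 2, e(1) = 3, e(2) = 5, e(3) = 9, e(4) = 17, e(5) = 33, e(6) = 65
  so the recurrence gives e(6) = 65.
From the proposed closed form e(n) = 2ⁿ + 1ⁿ + 3:
  e(6) = 68.
The recurrence gives 65 but the closed form gives 68, so the closed form does not satisfy the recurrence.

No, the closed form is incorrect.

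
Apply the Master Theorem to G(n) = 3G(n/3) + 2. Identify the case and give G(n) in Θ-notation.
Master Theorem template: G(n) = a·G(n/b) + f(n).
Here: a=3, b=3, f(n)=2
Compute log_b(a) = log_3(3) = 1.
f(n) = 2 = O(n^(1-ε)) with ε = 1. Case 1: G(n) = Θ(n^log_b(a)) = Θ(n).

Case 1: G(n) = Θ(n)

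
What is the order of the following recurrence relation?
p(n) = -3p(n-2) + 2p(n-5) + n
The order is the largest lag k for which p(n-k) appears. Here the deepest term is p(n-5) (the n term is non-homogeneous and does not affect the order), so the order is 5.

Order 5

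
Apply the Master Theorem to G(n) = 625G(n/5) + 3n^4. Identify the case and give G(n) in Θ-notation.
Master Theorem template: G(n) = a·G(n/b) + f(n).
Here: a=625, b=5, f(n)=3n^4
Compute log_b(a) = log_5(625) = 4.
f(n) = 3n^4 = Θ(n^4). Case 2: G(n) = Θ(n^4 log n).

Case 2: G(n) = Θ(n^4 log n)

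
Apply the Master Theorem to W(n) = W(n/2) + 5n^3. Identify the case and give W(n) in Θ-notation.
Master Theorem template: W(n) = a·W(n/b) + f(n).
Here: a=1, b=2, f(n)=5n^3
Compute log_b(a) = log_2(1) = 0.
f(n) = 5n^3 = Ω(n^(0+ε)) with ε = 3, and the regularity condition holds (a·f(n/b) = (a/b^3)·f(n) with a/b^3 = 2^-3 < 1). Case 3: W(n) = Θ(f(n)) = Θ(n^3).

Case 3: W(n) = Θ(n^3)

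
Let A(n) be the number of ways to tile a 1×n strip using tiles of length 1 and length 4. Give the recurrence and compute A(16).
Condition on the last tile: it has length 1 (leaving a 1×(n-1) strip) or length 4 (leaving a 1×(n-4) strip), so A(n) = A(n-1) + A(n-4) (order-4 linear recurrence).
For 0 ≤ i < 4 only unit tiles fit, so A(i) = 1.
Iterating the recurrence: A(4) = 2, A(5) = 3, A(6) = 4, A(7) = 5, A(8) = 7, A(9) = 10, A(10) = 14, A(11) = 19, A(12) = 26, A(13) = 36, A(14) = 50, A(15) = 69, A(16) = 95.

A(n) = A(n-1) + A(n-4), with A(i) = 1 for 0 ≤ i < 4; A(16) = 95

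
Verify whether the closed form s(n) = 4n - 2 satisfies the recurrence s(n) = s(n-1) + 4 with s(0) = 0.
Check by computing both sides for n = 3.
From the recurrence with s(0) = 0:
  s(0) = 0, s(1) = 4, s(2) = 8, s(3) = 12
  so the recurrence gives s(3) = 12.
From the proposed closed form s(n) = 4n - 2:
  s(3) = 10.
The recurrence gives 12 but the closed form gives 10, so the closed form does not satisfy the recurrence.

No, the closed form is incorrect.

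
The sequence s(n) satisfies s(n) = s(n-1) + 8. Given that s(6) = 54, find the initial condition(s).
s(6) = s(0) + 6·8, so s(0) = 54 - 48 = 6.

s(0) = 6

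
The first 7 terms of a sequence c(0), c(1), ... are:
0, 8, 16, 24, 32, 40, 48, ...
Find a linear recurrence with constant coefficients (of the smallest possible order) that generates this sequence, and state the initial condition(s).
Look for the lowest-order linear relation among consecutive terms.
Observation: consecutive differences are constant (= 8).
Check at n=2: 1·8 + 8 = 16. ✓

c(n) = c(n-1) + 8, c(0) = 0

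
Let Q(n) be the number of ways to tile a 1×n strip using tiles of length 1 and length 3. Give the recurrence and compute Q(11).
Condition on the last tile: it has length 1 (leaving a 1×(n-1) strip) or length 3 (leaving a 1×(n-3) strip), so Q(n) = Q(n-1) + Q(n-3) (order-3 linear recurrence).
For 0 ≤ i < 3 only unit tiles fit, so Q(i) = 1.
Iterating the recurrence: Q(3) = 2, Q(4) = 3, Q(5) = 4, Q(6) = 6, Q(7) = 9, Q(8) = 13, Q(9) = 19, Q(10) = 28, Q(11) = 41.

Q(n) = Q(n-1) + Q(n-3), with Q(i) = 1 for 0 ≤ i < 3; Q(11) = 41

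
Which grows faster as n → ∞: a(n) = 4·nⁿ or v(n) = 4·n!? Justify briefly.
Comparing growth rates:
Growth-rate hierarchy: log n ≺ any polynomial ≺ any exponential cⁿ (c>1) ≺ n! ≺ nⁿ.
super-exponential nⁿ dominates factorial asymptotically.

a(n) grows faster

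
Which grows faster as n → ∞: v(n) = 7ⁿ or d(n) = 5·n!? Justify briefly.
Comparing growth rates:
Growth-rate hierarchy: log n ≺ any polynomial ≺ any exponential cⁿ (c>1) ≺ n! ≺ nⁿ.
factorial dominates exponential base 7 asymptotically.

d(n) grows faster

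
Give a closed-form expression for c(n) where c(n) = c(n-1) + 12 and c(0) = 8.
Recurrence: c(n) = c(n-1) + 12, initial: c(0) = 8.
Each step adds 12, so c(n) = c(0) + 12n = 12n + 8.

c(n) = 12n + 8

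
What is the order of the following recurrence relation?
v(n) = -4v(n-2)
The order is the largest lag k for which v(n-k) appears. Here the deepest term is v(n-2), so the order is 2.

Order 2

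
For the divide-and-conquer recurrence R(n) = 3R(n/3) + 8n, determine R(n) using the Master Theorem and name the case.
Master Theorem template: R(n) = a·R(n/b) + f(n).
Here: a=3, b=3, f(n)=8n
Compute log_b(a) = log_3(3) = 1.
f(n) = 8n = Θ(n). Case 2: R(n) = Θ(n log n).

Case 2: R(n) = Θ(n log n)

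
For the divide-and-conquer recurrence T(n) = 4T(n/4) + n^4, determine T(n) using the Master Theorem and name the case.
Master Theorem template: T(n) = a·T(n/b) + f(n).
Here: a=4, b=4, f(n)=n^4
Compute log_b(a) = log_4(4) = 1.
f(n) = n^4 = Ω(n^(1+ε)) with ε = 3, and the regularity condition holds (a·f(n/b) = (a/b^4)·f(n) with a/b^4 = 4^-3 < 1). Case 3: T(n) = Θ(f(n)) = Θ(n^4).

Case 3: T(n) = Θ(n^4)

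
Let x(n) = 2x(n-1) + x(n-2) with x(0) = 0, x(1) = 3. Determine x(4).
Computing the sequence terms:
0, 3, 6, 15, 36

36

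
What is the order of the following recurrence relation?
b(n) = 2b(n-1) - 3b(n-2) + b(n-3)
The order is the largest lag k for which b(n-k) appears. Here the deepest term is b(n-3), so the order is 3.

Order 3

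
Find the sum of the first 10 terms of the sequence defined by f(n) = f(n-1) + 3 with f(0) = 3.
Computing the sequence terms: 3, 6, 9, 12, 15, 18, 21, 24, 27, 30
Adding these values together:

165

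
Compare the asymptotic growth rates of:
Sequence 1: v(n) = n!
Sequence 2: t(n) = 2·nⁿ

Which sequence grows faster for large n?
Comparing growth rates:
Growth-rate hierarchy: log n ≺ any polynomial ≺ any exponential cⁿ (c>1) ≺ n! ≺ nⁿ.
super-exponential nⁿ dominates factorial asymptotically.

t(n) grows faster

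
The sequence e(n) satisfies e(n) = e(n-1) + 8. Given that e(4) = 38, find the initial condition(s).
e(4) = e(0) + 4·8, so e(0) = 38 - 32 = 6.

e(0) = 6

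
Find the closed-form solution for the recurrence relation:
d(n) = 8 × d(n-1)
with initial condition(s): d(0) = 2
Recurrence: d(n) = 8 × d(n-1), initial: d(0) = 2.
Each term is 8 times the previous, so this is geometric with ratio 8. After n steps: d(n) = d(0)·8ⁿ = 2·8ⁿ.

d(n) = 2·8ⁿ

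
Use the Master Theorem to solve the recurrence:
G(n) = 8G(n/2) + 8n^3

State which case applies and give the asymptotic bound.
Master Theorem template: G(n) = a·G(n/b) + f(n).
Here: a=8, b=2, f(n)=8n^3
Compute log_b(a) = log_2(8) = 3.
f(n) = 8n^3 = Θ(n^3). Case 2: G(n) = Θ(n^3 log n).

Case 2: G(n) = Θ(n^3 log n)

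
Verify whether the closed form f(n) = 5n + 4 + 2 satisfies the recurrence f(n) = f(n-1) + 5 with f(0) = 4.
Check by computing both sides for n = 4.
From the recurrence with f(0) = 4:
  f(0) = 4, f(1) = 9, f(2) = 14, f(3) = 19, f(4) = 24
  so the recurrence gives f(4) = 24.
From the proposed closed form f(n) = 5n + 4 + 2:
  f(4) = 26.
The recurrence gives 24 but the closed form gives 26, so the closed form does not satisfy the recurrence.

No, the closed form is incorrect.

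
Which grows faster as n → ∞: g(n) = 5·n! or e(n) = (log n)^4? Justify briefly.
Comparing growth rates:
Growth-rate hierarchy: log n ≺ any polynomial ≺ any exponential cⁿ (c>1) ≺ n! ≺ nⁿ.
factorial dominates polylogarithmic (log n)^4 asymptotically.

g(n) grows faster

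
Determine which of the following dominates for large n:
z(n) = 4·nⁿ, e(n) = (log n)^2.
Comparing growth rates:
Growth-rate hierarchy: log n ≺ any polynomial ≺ any exponential cⁿ (c>1) ≺ n! ≺ nⁿ.
super-exponential nⁿ dominates polylogarithmic (log n)^2 asymptotically.

z(n) grows faster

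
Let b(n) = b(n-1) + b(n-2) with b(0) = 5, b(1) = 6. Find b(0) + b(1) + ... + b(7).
Computing the sequence terms: 5, 6, 11, 17, 28, 45, 73, 118
Adding these values together:

303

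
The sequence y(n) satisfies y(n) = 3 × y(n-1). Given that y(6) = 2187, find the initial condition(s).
In general y(n) = 3ⁿ · y(0). At n = 6: y(0) = y(6) / 3^6 = 2187 / 729 = 3.

y(0) = 3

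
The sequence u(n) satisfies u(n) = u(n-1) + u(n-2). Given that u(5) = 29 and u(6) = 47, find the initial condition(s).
Work backwards using u(k) = u(k+2) - u(k+1):
u(4) = u(6) - u(5) = 47 - 29 = 18
u(3) = u(5) - u(4) = 29 - 18 = 11
u(2) = u(4) - u(3) = 18 - 11 = 7
u(1) = u(3) - u(2) = 11 - 7 = 4
u(0) = u(2) - u(1) = 7 - 4 = 3

u(0) = 3, u(1) = 4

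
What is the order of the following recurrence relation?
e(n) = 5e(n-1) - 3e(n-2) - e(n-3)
The order is the largest lag k for which e(n-k) appears. Here the deepest term is e(n-3), so the order is 3.

Order 3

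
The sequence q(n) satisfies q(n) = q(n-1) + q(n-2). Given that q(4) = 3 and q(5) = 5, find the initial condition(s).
Work backwards using q(k) = q(k+2) - q(k+1):
q(3) = q(5) - q(4) = 5 - 3 = 2
q(2) = q(4) - q(3) = 3 - 2 = 1
q(1) = q(3) - q(2) = 2 - 1 = 1
q(0) = q(2) - q(1) = 1 - 1 = 0

q(0) = 0, q(1) = 1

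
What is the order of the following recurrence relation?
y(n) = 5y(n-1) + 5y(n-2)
The order is the largest lag k for which y(n-k) appears. Here the deepest term is y(n-2), so the order is 2.

Order 2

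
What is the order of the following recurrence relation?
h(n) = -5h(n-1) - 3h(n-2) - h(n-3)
The order is the largest lag k for which h(n-k) appears. Here the deepest term is h(n-3), so the order is 3.

Order 3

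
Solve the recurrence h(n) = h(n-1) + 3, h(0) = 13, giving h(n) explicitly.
Recurrence: h(n) = h(n-1) + 3, initial: h(0) = 13.
Each step adds 3, so h(n) = h(0) + 3n = 3n + 13.

h(n) = 3n + 13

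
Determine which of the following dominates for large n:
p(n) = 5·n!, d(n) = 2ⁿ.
Comparing growth rates:
Growth-rate hierarchy: log n ≺ any polynomial ≺ any exponential cⁿ (c>1) ≺ n! ≺ nⁿ.
factorial dominates exponential base 2 asymptotically.

p(n) grows faster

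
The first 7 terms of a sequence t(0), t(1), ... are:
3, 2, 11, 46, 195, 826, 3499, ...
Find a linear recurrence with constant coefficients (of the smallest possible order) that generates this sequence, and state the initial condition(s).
Look for the lowest-order linear relation among consecutive terms.
Observation: t(n) - 4·t(n-1) - (1)·t(n-2) = 0 holds for the shown terms, and no order-1 relation t(n) = α·t(n-1) + β fits.
Check at n=3: 4·11 + (1)·2 = 46. ✓

t(n) = 4t(n-1) + t(n-2), t(0) = 3, t(1) = 2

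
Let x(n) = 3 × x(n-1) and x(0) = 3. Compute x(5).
Computing step by step:
x(0) = 3
x(1) = 3 × 3 = 9
x(2) = 3 × 9 = 27
x(3) = 3 × 27 = 81
x(4) = 3 × 81 = 243
x(5) = 3 × 243 = 729

729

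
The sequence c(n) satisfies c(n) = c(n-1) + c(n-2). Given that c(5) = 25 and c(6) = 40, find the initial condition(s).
Work backwards using c(k) = c(k+2) - c(k+1):
c(4) = c(6) - c(5) = 40 - 25 = 15
c(3) = c(5) - c(4) = 25 - 15 = 10
c(2) = c(4) - c(3) = 15 - 10 = 5
c(1) = c(3) - c(2) = 10 - 5 = 5
c(0) = c(2) - c(1) = 5 - 5 = 0

c(0) = 0, c(1) = 5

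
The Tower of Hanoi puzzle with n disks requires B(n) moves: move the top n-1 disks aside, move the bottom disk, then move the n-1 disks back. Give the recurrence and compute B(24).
Moving n disks = move the top n-1 disks aside (B(n-1) moves) + move the largest disk (1 move) + move the n-1 disks back on top (B(n-1) moves), so B(n) = 2B(n-1) + 1, with B(1) = 1 (a single disk takes one move).
First terms: 1, 3, 7, 15, 31, 63, … — each is one less than a power of 2. Indeed B(n) + 1 = 2(B(n-1) + 1) with B(1) + 1 = 2, so B(n) + 1 = 2ⁿ and B(n) = 2ⁿ - 1.
Hence B(24) = 2^24 - 1 = 16777216 - 1 = 16777215.

B(n) = 2B(n-1) + 1, B(1) = 1; B(24) = 16777215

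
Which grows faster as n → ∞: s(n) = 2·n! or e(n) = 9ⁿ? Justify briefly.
Comparing growth rates:
Growth-rate hierarchy: log n ≺ any polynomial ≺ any exponential cⁿ (c>1) ≺ n! ≺ nⁿ.
factorial dominates exponential base 9 asymptotically.

s(n) grows faster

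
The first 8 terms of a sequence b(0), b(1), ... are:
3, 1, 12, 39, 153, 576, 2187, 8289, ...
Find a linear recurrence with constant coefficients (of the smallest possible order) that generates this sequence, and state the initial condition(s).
Look for the lowest-order linear relation among consecutive terms.
Observation: b(n) - 3·b(n-1) - (3)·b(n-2) = 0 holds for the shown terms, and no order-1 relation b(n) = α·b(n-1) + β fits.
Check at n=3: 3·12 + (3)·1 = 39. ✓

b(n) = 3b(n-1) + 3b(n-2), b(0) = 3, b(1) = 1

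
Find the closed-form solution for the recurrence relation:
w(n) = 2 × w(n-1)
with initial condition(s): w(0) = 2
Recurrence: w(n) = 2 × w(n-1), initial: w(0) = 2.
Each term is 2 times the previous, so this is geometric with ratio 2. After n steps: w(n) = w(0)·2ⁿ = 2·2ⁿ.

w(n) = 2·2ⁿ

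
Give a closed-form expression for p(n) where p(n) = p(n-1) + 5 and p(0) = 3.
Recurrence: p(n) = p(n-1) + 5, initial: p(0) = 3.
Each step adds 5, so p(n) = p(0) + 5n = 5n + 3.

p(n) = 5n + 3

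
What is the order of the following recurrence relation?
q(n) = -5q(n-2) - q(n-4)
The order is the largest lag k for which q(n-k) appears. Here the deepest term is q(n-4), so the order is 4.

Order 4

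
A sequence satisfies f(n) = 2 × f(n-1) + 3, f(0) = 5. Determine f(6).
Computing step by step:
f(0) = 5
f(1) = 2 × 5 + 3 = 13
f(2) = 2 × 13 + 3 = 29
f(3) = 2 × 29 + 3 = 61
f(4) = 2 × 61 + 3 = 125
f(5) = 2 × 125 + 3 = 253
f(6) = 2 × 253 + 3 = 509

509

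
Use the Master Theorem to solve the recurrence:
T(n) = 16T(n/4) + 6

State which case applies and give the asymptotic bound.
Master Theorem template: T(n) = a·T(n/b) + f(n).
Here: a=16, b=4, f(n)=6
Compute log_b(a) = log_4(16) = 2.
f(n) = 6 = O(n^(2-ε)) with ε = 2. Case 1: T(n) = Θ(n^log_b(a)) = Θ(n^2).

Case 1: T(n) = Θ(n^2)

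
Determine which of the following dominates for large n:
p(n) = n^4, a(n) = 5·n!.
Comparing growth rates:
Growth-rate hierarchy: log n ≺ any polynomial ≺ any exponential cⁿ (c>1) ≺ n! ≺ nⁿ.
factorial dominates polynomial degree 4 asymptotically.

a(n) grows faster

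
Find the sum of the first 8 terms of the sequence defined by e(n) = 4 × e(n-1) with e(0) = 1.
Computing the sequence terms: 1, 4, 16, 64, 256, 1024, 4096, 16384
Adding these values together:

21845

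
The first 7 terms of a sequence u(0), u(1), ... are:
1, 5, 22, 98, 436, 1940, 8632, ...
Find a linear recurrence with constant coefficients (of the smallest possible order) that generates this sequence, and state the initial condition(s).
Look for the lowest-order linear relation among consecutive terms.
Observation: u(n) - 4·u(n-1) - (2)·u(n-2) = 0 holds for the shown terms, and no order-1 relation u(n) = α·u(n-1) + β fits.
Check at n=3: 4·22 + (2)·5 = 98. ✓

u(n) = 4u(n-1) + 2u(n-2), u(0) = 1, u(1) = 5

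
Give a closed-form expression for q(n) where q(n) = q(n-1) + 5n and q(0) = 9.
Recurrence: q(n) = q(n-1) + 5n, initial: q(0) = 9.
Telescoping: q(n) = q(0) + 5·Σᵢ₌₁ⁿ i = 9 + 5·n(n+1)/2.

q(n) = 5·n(n+1)/2 + 9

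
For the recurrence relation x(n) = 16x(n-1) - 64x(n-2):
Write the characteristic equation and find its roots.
Substitute x(n) = rⁿ and divide through by rⁿ⁻²: r² - 16r + 64 = 0
Factor: (r - 8)² = 0, so r = 8 (double root).
General solution: x(n) = (A + Bn)·8ⁿ

Characteristic: r² - 16r + 64 = 0, Roots: r = 8 (double root)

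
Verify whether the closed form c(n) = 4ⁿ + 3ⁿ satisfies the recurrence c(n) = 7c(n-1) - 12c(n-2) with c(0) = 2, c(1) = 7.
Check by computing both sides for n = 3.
From the recurrence with c(0) = 2, c(1) = 7:
  c(0) = 2, c(1) = 7, c(2) = 25, c(3) = 91
  so the recurrence gives c(3) = 91.
From the proposed closed form c(n) = 4ⁿ + 3ⁿ:
  c(3) = 91.
Both sides give 91 at n = 3, and the initial condition(s) match, so the closed form is consistent.

Yes, the closed form is correct.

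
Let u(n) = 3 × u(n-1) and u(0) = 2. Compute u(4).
Computing step by step:
u(0) = 2
u(1) = 3 × 2 = 6
u(2) = 3 × 6 = 18
u(3) = 3 × 18 = 54
u(4) = 3 × 54 = 162

162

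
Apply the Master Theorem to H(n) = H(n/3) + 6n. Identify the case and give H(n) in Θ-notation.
Master Theorem template: H(n) = a·H(n/b) + f(n).
Here: a=1, b=3, f(n)=6n
Compute log_b(a) = log_3(1) = 0.
f(n) = 6n = Ω(n^(0+ε)) with ε = 1, and the regularity condition holds (a·f(n/b) = (a/b^1)·f(n) with a/b^1 = 3^-1 < 1). Case 3: H(n) = Θ(f(n)) = Θ(n).

Case 3: H(n) = Θ(n)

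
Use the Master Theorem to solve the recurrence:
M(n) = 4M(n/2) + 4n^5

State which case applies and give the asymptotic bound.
Master Theorem template: M(n) = a·M(n/b) + f(n).
Here: a=4, b=2, f(n)=4n^5
Compute log_b(a) = log_2(4) = 2.
f(n) = 4n^5 = Ω(n^(2+ε)) with ε = 3, and the regularity condition holds (a·f(n/b) = (a/b^5)·f(n) with a/b^5 = 2^-3 < 1). Case 3: M(n) = Θ(f(n)) = Θ(n^5).

Case 3: M(n) = Θ(n^5)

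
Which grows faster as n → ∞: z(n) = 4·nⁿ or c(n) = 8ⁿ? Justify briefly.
Comparing growth rates:
Growth-rate hierarchy: log n ≺ any polynomial ≺ any exponential cⁿ (c>1) ≺ n! ≺ nⁿ.
super-exponential nⁿ dominates exponential base 8 asymptotically.

z(n) grows faster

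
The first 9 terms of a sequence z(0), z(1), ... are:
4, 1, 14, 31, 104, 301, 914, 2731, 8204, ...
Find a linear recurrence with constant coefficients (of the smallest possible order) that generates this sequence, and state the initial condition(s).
Look for the lowest-order linear relation among consecutive terms.
Observation: z(n) - 2·z(n-1) - (3)·z(n-2) = 0 holds for the shown terms, and no order-1 relation z(n) = α·z(n-1) + β fits.
Check at n=3: 2·14 + (3)·1 = 31. ✓

z(n) = 2z(n-1) + 3z(n-2), z(0) = 4, z(1) = 1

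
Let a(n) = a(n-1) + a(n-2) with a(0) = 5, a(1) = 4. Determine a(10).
Computing the sequence terms:
5, 4, 9, 13, 22, 35, 57, 92, 149, 241, 390

390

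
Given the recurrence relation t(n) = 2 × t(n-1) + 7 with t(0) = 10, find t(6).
Computing step by step:
t(0) = 10
t(1) = 2 × 10 + 7 = 27
t(2) = 2 × 27 + 7 = 61
t(3) = 2 × 61 + 7 = 129
t(4) = 2 × 129 + 7 = 265
t(5) = 2 × 265 + 7 = 537
t(6) = 2 × 537 + 7 = 1081

1081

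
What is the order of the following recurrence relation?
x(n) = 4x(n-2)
The order is the largest lag k for which x(n-k) appears. Here the deepest term is x(n-2), so the order is 2.

Order 2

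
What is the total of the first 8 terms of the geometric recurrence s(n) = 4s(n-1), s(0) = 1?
Computing the sequence terms: 1, 4, 16, 64, 256, 1024, 4096, 16384
Adding these values together:

21845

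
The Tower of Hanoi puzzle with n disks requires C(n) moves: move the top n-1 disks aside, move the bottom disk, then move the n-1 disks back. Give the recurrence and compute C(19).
Moving n disks = move the top n-1 disks aside (C(n-1) moves) + move the largest disk (1 move) + move the n-1 disks back on top (C(n-1) moves), so C(n) = 2C(n-1) + 1, with C(1) = 1 (a single disk takes one move).
First terms: 1, 3, 7, 15, 31, 63, … — each is one less than a power of 2. Indeed C(n) + 1 = 2(C(n-1) + 1) with C(1) + 1 = 2, so C(n) + 1 = 2ⁿ and C(n) = 2ⁿ - 1.
Hence C(19) = 2^19 - 1 = 524288 - 1 = 524287.

C(n) = 2C(n-1) + 1, C(1) = 1; C(19) = 524287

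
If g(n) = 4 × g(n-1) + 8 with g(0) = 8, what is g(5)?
Computing step by step:
g(0) = 8
g(1) = 4 × 8 + 8 = 40
g(2) = 4 × 40 + 8 = 168
g(3) = 4 × 168 + 8 = 680
g(4) = 4 × 680 + 8 = 2728
g(5) = 4 × 2728 + 8 = 10920

10920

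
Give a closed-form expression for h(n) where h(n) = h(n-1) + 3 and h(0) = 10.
Recurrence: h(n) = h(n-1) + 3, initial: h(0) = 10.
Each step adds 3, so h(n) = h(0) + 3n = 3n + 10.

h(n) = 3n + 10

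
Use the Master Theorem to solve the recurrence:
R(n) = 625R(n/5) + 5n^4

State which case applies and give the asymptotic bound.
Master Theorem template: R(n) = a·R(n/b) + f(n).
Here: a=625, b=5, f(n)=5n^4
Compute log_b(a) = log_5(625) = 4.
f(n) = 5n^4 = Θ(n^4). Case 2: R(n) = Θ(n^4 log n).

Case 2: R(n) = Θ(n^4 log n)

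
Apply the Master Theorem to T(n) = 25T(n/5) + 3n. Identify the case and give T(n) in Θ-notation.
Master Theorem template: T(n) = a·T(n/b) + f(n).
Here: a=25, b=5, f(n)=3n
Compute log_b(a) = log_5(25) = 2.
f(n) = 3n = O(n^(2-ε)) with ε = 1. Case 1: T(n) = Θ(n^log_b(a)) = Θ(n^2).

Case 1: T(n) = Θ(n^2)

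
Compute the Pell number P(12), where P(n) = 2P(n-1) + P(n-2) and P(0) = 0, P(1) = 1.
Computing the sequence terms:
0, 1, 2, 5, 12, 29, 70, 169, 408, 985, 2378, 5741, 13860

13860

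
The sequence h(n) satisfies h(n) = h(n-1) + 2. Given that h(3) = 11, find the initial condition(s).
h(3) = h(0) + 3·2, so h(0) = 11 - 6 = 5.

h(0) = 5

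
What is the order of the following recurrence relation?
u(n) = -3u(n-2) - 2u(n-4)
The order is the largest lag k for which u(n-k) appears. Here the deepest term is u(n-4), so the order is 4.

Order 4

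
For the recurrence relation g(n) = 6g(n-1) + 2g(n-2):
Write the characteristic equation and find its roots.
Substitute g(n) = rⁿ and divide through by rⁿ⁻²: r² - 6r - 2 = 0
Discriminant: 6² + 4·2 = 44, not a perfect square, so by the quadratic formula r = (6 ± √44)/2.
General solution: g(n) = A·r₁ⁿ + B·r₂ⁿ where r₁,r₂ = (6 ± √44)/2

Characteristic: r² - 6r - 2 = 0, Roots: r = (6 ± √44)/2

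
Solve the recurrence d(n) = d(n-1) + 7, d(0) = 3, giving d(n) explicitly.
Recurrence: d(n) = d(n-1) + 7, initial: d(0) = 3.
Each step adds 7, so d(n) = d(0) + 7n = 7n + 3.

d(n) = 7n + 3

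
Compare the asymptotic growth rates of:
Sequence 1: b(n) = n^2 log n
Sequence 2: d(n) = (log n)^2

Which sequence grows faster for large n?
Comparing growth rates:
Growth-rate hierarchy: log n ≺ any polynomial ≺ any exponential cⁿ (c>1) ≺ n! ≺ nⁿ.
polynomial degree 2 (with log factor) dominates polylogarithmic (log n)^2 asymptotically.

b(n) grows faster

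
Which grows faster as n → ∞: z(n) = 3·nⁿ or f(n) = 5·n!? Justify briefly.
Comparing growth rates:
Growth-rate hierarchy: log n ≺ any polynomial ≺ any exponential cⁿ (c>1) ≺ n! ≺ nⁿ.
super-exponential nⁿ dominates factorial asymptotically.

z(n) grows faster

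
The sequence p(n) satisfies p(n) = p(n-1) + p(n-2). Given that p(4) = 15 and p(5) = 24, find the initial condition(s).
Work backwards using p(k) = p(k+2) - p(k+1):
p(3) = p(5) - p(4) = 24 - 15 = 9
p(2) = p(4) - p(3) = 15 - 9 = 6
p(1) = p(3) - p(2) = 9 - 6 = 3
p(0) = p(2) - p(1) = 6 - 3 = 3

p(0) = 3, p(1) = 3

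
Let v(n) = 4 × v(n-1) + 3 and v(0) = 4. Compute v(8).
Computing step by step:
v(0) = 4
v(1) = 4 × 4 + 3 = 19
v(2) = 4 × 19 + 3 = 79
v(3) = 4 × 79 + 3 = 319
v(4) = 4 × 319 + 3 = 1279
v(5) = 4 × 1279 + 3 = 5119
v(6) = 4 × 5119 + 3 = 20479
v(7) = 4 × 20479 + 3 = 81919
v(8) = 4 × 81919 + 3 = 327679

327679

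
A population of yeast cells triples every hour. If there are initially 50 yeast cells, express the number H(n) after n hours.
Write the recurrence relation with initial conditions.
Each hour multiplies the count by 3, so the count after n hours depends only on the count after n-1 hours: H(n) = 3 × H(n-1). The starting count gives H(0) = 50.
Unrolling n times gives the closed form H(n) = 50 × 3ⁿ.

H(n) = 3 × H(n-1), H(0) = 50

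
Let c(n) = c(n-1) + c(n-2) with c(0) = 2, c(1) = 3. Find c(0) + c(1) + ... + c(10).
Computing the sequence terms: 2, 3, 5, 8, 13, 21, 34, 55, 89, 144, 233
Adding these values together:

607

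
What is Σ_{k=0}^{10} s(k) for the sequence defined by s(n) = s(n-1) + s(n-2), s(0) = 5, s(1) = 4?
Computing the sequence terms: 5, 4, 9, 13, 22, 35, 57, 92, 149, 241, 390
Adding these values together:

1017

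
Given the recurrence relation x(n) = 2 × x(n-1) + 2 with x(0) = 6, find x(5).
Computing step by step:
x(0) = 6
x(1) = 2 × 6 + 2 = 14
x(2) = 2 × 14 + 2 = 30
x(3) = 2 × 30 + 2 = 62
x(4) = 2 × 62 + 2 = 126
x(5) = 2 × 126 + 2 = 254

254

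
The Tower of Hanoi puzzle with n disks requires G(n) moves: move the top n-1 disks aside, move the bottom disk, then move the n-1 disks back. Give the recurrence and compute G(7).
Moving n disks = move the top n-1 disks aside (G(n-1) moves) + move the largest disk (1 move) + move the n-1 disks back on top (G(n-1) moves), so G(n) = 2G(n-1) + 1, with G(1) = 1 (a single disk takes one move).
First terms: 1, 3, 7, 15, 31, 63, … — each is one less than a power of 2. Indeed G(n) + 1 = 2(G(n-1) + 1) with G(1) + 1 = 2, so G(n) + 1 = 2ⁿ and G(n) = 2ⁿ - 1.
Hence G(7) = 2^7 - 1 = 128 - 1 = 127.

G(n) = 2G(n-1) + 1, G(1) = 1; G(7) = 127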